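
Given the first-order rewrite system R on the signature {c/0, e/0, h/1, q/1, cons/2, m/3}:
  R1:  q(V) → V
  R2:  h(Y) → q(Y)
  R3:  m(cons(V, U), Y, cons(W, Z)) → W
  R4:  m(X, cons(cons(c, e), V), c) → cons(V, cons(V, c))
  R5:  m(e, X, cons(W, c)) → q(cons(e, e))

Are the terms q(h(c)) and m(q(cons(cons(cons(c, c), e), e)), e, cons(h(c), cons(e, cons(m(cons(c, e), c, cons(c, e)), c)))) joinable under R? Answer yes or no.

yes — NF(t₁) = c, NF(t₂) = c

Reduce t₁ = q(h(c)):
1. q(h(c))  →  h(c)   [R1 at ε]
2. h(c)  →  q(c)   [R2 at ε]
3. q(c)  →  c   [R1 at ε]

Reduce t₂ = m(q(cons(cons(cons(c, c), e), e)), e, cons(h(c), cons(e, cons(m(cons(c, e), c, cons(c, e)), c)))):
1. m(q(cons(cons(cons(c, c), e), e)), e, cons(h(c), cons(e, cons(m(cons(c, e), c, cons(c, e)), c))))  →  m(cons(cons(cons(c, c), e), e), e, cons(h(c), cons(e, cons(m(cons(c, e), c, cons(c, e)), c))))   [R1 at 1]
2. m(cons(cons(cons(c, c), e), e), e, cons(h(c), cons(e, cons(m(cons(c, e), c, cons(c, e)), c))))  →  h(c)   [R3 at ε]
3. h(c)  →  q(c)   [R2 at ε]
4. q(c)  →  c   [R1 at ε]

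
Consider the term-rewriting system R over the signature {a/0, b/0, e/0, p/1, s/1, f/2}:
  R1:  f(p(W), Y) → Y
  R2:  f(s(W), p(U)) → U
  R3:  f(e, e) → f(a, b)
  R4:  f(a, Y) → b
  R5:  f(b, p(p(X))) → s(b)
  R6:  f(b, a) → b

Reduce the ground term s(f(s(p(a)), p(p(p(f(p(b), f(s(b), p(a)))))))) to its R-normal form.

1. s(f(s(p(a)), p(p(p(f(p(b), f(s(b), p(a))))))))  →  s(p(p(f(p(b), f(s(b), p(a))))))   [R2 at 1]
2. s(p(p(f(p(b), f(s(b), p(a))))))  →  s(p(p(f(s(b), p(a)))))   [R1 at 1.1.1]
3. s(p(p(f(s(b), p(a)))))  →  s(p(p(a)))   [R2 at 1.1.1]

s(p(p(a)))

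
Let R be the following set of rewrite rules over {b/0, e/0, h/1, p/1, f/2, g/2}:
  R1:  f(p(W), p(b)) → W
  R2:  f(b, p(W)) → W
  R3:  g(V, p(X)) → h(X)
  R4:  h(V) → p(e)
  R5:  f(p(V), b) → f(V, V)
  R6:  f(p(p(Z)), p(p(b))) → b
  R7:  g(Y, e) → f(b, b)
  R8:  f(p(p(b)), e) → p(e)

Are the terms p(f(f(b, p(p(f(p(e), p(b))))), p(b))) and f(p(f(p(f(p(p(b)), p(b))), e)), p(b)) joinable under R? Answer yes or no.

Reduce t₁ = p(f(f(b, p(p(f(p(e), p(b))))), p(b))):
1. p(f(f(b, p(p(f(p(e), p(b))))), p(b)))  →  p(f(p(f(p(e), p(b))), p(b)))   [R2 at 1.1]
2. p(f(p(f(p(e), p(b))), p(b)))  →  p(f(p(e), p(b)))   [R1 at 1]
3. p(f(p(e), p(b)))  →  p(e)   [R1 at 1]

Reduce t₂ = f(p(f(p(f(p(p(b)), p(b))), e)), p(b)):
1. f(p(f(p(f(p(p(b)), p(b))), e)), p(b))  →  f(p(f(p(p(b)), p(b))), e)   [R1 at ε]
2. f(p(f(p(p(b)), p(b))), e)  →  f(p(p(b)), e)   [R1 at 1.1]
3. f(p(p(b)), e)  →  p(e)   [R8 at ε]

yes — NF(t₁) = p(e), NF(t₂) = p(e)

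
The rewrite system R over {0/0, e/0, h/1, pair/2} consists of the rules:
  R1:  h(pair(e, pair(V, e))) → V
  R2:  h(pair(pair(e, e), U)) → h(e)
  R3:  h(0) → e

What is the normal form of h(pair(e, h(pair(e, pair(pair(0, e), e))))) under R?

1. h(pair(e, h(pair(e, pair(pair(0, e), e)))))  →  h(pair(e, pair(0, e)))   [R1 at 1.2]
2. h(pair(e, pair(0, e)))  →  0   [R1 at ε]

0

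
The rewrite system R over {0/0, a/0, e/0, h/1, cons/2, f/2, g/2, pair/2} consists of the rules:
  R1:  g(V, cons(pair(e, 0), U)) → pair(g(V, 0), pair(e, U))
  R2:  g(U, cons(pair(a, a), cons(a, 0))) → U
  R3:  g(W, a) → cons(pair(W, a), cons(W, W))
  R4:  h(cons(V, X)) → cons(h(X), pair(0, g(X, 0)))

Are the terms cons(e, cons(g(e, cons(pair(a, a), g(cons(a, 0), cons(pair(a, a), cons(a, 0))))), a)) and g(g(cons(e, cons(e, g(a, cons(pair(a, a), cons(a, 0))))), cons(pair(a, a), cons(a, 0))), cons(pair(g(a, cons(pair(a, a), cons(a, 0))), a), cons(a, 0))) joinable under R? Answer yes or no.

yes — NF(t₁) = cons(e, cons(e, a)), NF(t₂) = cons(e, cons(e, a))

Reduce t₁ = cons(e, cons(g(e, cons(pair(a, a), g(cons(a, 0), cons(pair(a, a), cons(a, 0))))), a)):
1. cons(e, cons(g(e, cons(pair(a, a), g(cons(a, 0), cons(pair(a, a), cons(a, 0))))), a))  →  cons(e, cons(g(e, cons(pair(a, a), cons(a, 0))), a))   [R2 at 2.1.2.2]
2. cons(e, cons(g(e, cons(pair(a, a), cons(a, 0))), a))  →  cons(e, cons(e, a))   [R2 at 2.1]

Reduce t₂ = g(g(cons(e, cons(e, g(a, cons(pair(a, a), cons(a, 0))))), cons(pair(a, a), cons(a, 0))), cons(pair(g(a, cons(pair(a, a), cons(a, 0))), a), cons(a, 0))):
1. g(g(cons(e, cons(e, g(a, cons(pair(a, a), cons(a, 0))))), cons(pair(a, a), cons(a, 0))), cons(pair(g(a, cons(pair(a, a), cons(a, 0))), a), cons(a, 0)))  →  g(cons(e, cons(e, g(a, cons(pair(a, a), cons(a, 0))))), cons(pair(g(a, cons(pair(a, a), cons(a, 0))), a), cons(a, 0)))   [R2 at 1]
2. g(cons(e, cons(e, g(a, cons(pair(a, a), cons(a, 0))))), cons(pair(g(a, cons(pair(a, a), cons(a, 0))), a), cons(a, 0)))  →  g(cons(e, cons(e, a)), cons(pair(g(a, cons(pair(a, a), cons(a, 0))), a), cons(a, 0)))   [R2 at 1.2.2]
3. g(cons(e, cons(e, a)), cons(pair(g(a, cons(pair(a, a), cons(a, 0))), a), cons(a, 0)))  →  g(cons(e, cons(e, a)), cons(pair(a, a), cons(a, 0)))   [R2 at 2.1.1]
4. g(cons(e, cons(e, a)), cons(pair(a, a), cons(a, 0)))  →  cons(e, cons(e, a))   [R2 at ε]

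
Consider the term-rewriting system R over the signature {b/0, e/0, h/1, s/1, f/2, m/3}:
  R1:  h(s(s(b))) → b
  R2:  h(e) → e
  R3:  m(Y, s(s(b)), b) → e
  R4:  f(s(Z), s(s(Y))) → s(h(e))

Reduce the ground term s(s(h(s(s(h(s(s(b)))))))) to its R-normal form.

1. s(s(h(s(s(h(s(s(b))))))))  →  s(s(h(s(s(b)))))   [R1 at 1.1.1.1.1]
2. s(s(h(s(s(b)))))  →  s(s(b))   [R1 at 1.1]

s(s(b))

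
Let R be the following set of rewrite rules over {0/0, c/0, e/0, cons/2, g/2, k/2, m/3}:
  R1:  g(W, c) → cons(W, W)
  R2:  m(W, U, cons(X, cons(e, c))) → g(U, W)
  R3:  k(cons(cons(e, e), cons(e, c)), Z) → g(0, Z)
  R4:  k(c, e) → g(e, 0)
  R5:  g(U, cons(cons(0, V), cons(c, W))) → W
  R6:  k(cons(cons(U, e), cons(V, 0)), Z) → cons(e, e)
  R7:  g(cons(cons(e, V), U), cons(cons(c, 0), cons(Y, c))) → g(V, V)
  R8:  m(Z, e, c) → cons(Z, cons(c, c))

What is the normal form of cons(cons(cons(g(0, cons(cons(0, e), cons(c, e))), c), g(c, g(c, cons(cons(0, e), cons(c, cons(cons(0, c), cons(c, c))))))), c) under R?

1. cons(cons(cons(g(0, cons(cons(0, e), cons(c, e))), c), g(c, g(c, cons(cons(0, e), cons(c, cons(cons(0, c), cons(c, c))))))), c)  →  cons(cons(cons(e, c), g(c, g(c, cons(cons(0, e), cons(c, cons(cons(0, c), cons(c, c))))))), c)   [R5 at 1.1.1]
2. cons(cons(cons(e, c), g(c, g(c, cons(cons(0, e), cons(c, cons(cons(0, c), cons(c, c))))))), c)  →  cons(cons(cons(e, c), g(c, cons(cons(0, c), cons(c, c)))), c)   [R5 at 1.2.2]
3. cons(cons(cons(e, c), g(c, cons(cons(0, c), cons(c, c)))), c)  →  cons(cons(cons(e, c), c), c)   [R5 at 1.2]

cons(cons(cons(e, c), c), c)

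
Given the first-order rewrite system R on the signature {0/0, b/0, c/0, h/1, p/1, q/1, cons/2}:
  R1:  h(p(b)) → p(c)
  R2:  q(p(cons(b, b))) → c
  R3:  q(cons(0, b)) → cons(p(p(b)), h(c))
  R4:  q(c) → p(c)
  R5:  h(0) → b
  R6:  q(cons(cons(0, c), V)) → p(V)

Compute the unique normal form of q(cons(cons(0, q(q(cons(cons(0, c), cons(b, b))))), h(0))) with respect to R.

p(b)

1. q(cons(cons(0, q(q(cons(cons(0, c), cons(b, b))))), h(0)))  →  q(cons(cons(0, q(p(cons(b, b)))), h(0)))   [R6 at 1.1.2.1]
2. q(cons(cons(0, q(p(cons(b, b)))), h(0)))  →  q(cons(cons(0, c), h(0)))   [R2 at 1.1.2]
3. q(cons(cons(0, c), h(0)))  →  p(h(0))   [R6 at ε]
4. p(h(0))  →  p(b)   [R5 at 1]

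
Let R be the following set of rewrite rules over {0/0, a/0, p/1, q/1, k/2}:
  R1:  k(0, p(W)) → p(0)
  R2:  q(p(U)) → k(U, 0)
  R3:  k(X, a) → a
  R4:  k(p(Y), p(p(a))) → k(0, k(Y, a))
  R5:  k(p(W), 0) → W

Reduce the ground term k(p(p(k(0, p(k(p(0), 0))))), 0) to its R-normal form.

1. k(p(p(k(0, p(k(p(0), 0))))), 0)  →  p(k(0, p(k(p(0), 0))))   [R5 at ε]
2. p(k(0, p(k(p(0), 0))))  →  p(p(0))   [R1 at 1]

p(p(0))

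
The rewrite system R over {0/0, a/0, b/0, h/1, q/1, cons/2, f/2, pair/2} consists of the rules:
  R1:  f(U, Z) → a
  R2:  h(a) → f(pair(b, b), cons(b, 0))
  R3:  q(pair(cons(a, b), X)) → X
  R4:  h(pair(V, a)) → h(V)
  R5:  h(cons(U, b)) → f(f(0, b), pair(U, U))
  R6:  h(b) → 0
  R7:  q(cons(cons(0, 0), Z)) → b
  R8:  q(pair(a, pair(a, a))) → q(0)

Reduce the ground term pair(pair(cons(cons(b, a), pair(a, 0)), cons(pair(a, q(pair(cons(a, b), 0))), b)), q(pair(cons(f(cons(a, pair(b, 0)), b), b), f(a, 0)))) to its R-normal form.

pair(pair(cons(cons(b, a), pair(a, 0)), cons(pair(a, 0), b)), a)

1. pair(pair(cons(cons(b, a), pair(a, 0)), cons(pair(a, q(pair(cons(a, b), 0))), b)), q(pair(cons(f(cons(a, pair(b, 0)), b), b), f(a, 0))))  →  pair(pair(cons(cons(b, a), pair(a, 0)), cons(pair(a, 0), b)), q(pair(cons(f(cons(a, pair(b, 0)), b), b), f(a, 0))))   [R3 at 1.2.1.2]
2. pair(pair(cons(cons(b, a), pair(a, 0)), cons(pair(a, 0), b)), q(pair(cons(f(cons(a, pair(b, 0)), b), b), f(a, 0))))  →  pair(pair(cons(cons(b, a), pair(a, 0)), cons(pair(a, 0), b)), q(pair(cons(a, b), f(a, 0))))   [R1 at 2.1.1.1]
3. pair(pair(cons(cons(b, a), pair(a, 0)), cons(pair(a, 0), b)), q(pair(cons(a, b), f(a, 0))))  →  pair(pair(cons(cons(b, a), pair(a, 0)), cons(pair(a, 0), b)), f(a, 0))   [R3 at 2]
4. pair(pair(cons(cons(b, a), pair(a, 0)), cons(pair(a, 0), b)), f(a, 0))  →  pair(pair(cons(cons(b, a), pair(a, 0)), cons(pair(a, 0), b)), a)   [R1 at 2]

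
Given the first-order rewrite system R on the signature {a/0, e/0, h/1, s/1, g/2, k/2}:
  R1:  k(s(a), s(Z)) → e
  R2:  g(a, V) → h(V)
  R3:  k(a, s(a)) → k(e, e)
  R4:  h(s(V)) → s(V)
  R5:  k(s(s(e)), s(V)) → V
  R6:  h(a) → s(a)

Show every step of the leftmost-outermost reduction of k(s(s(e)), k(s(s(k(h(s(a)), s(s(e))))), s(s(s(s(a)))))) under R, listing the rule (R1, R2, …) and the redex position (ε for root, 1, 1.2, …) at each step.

s(s(a))

1. k(s(s(e)), k(s(s(k(h(s(a)), s(s(e))))), s(s(s(s(a))))))  →  k(s(s(e)), k(s(s(k(s(a), s(s(e))))), s(s(s(s(a))))))   [R4 at 2.1.1.1.1]
2. k(s(s(e)), k(s(s(k(s(a), s(s(e))))), s(s(s(s(a))))))  →  k(s(s(e)), k(s(s(e)), s(s(s(s(a))))))   [R1 at 2.1.1.1]
3. k(s(s(e)), k(s(s(e)), s(s(s(s(a))))))  →  k(s(s(e)), s(s(s(a))))   [R5 at 2]
4. k(s(s(e)), s(s(s(a))))  →  s(s(a))   [R5 at ε]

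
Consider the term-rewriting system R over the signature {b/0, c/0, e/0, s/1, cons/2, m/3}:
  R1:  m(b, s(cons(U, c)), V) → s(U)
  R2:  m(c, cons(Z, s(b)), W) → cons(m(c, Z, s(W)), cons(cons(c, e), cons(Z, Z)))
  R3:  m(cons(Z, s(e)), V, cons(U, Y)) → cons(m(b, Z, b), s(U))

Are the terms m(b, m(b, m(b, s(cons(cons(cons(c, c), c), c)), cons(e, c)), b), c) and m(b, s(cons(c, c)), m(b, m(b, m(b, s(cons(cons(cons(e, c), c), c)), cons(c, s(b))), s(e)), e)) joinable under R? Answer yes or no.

yes — NF(t₁) = s(c), NF(t₂) = s(c)

Reduce t₁ = m(b, m(b, m(b, s(cons(cons(cons(c, c), c), c)), cons(e, c)), b), c):
1. m(b, m(b, m(b, s(cons(cons(cons(c, c), c), c)), cons(e, c)), b), c)  →  m(b, m(b, s(cons(cons(c, c), c)), b), c)   [R1 at 2.2]
2. m(b, m(b, s(cons(cons(c, c), c)), b), c)  →  m(b, s(cons(c, c)), c)   [R1 at 2]
3. m(b, s(cons(c, c)), c)  →  s(c)   [R1 at ε]

Reduce t₂ = m(b, s(cons(c, c)), m(b, m(b, m(b, s(cons(cons(cons(e, c), c), c)), cons(c, s(b))), s(e)), e)):
1. m(b, s(cons(c, c)), m(b, m(b, m(b, s(cons(cons(cons(e, c), c), c)), cons(c, s(b))), s(e)), e))  →  s(c)   [R1 at ε]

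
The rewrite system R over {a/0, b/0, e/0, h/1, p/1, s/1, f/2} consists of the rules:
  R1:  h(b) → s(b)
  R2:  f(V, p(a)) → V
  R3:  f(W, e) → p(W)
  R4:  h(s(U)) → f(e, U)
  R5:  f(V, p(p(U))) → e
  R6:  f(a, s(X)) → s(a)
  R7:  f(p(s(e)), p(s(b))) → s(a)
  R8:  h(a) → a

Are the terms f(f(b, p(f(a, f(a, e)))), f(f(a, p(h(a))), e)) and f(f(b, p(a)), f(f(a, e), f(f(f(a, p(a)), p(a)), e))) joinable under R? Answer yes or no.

yes — NF(t₁) = b, NF(t₂) = b

Reduce t₁ = f(f(b, p(f(a, f(a, e)))), f(f(a, p(h(a))), e)):
1. f(f(b, p(f(a, f(a, e)))), f(f(a, p(h(a))), e))  →  f(f(b, p(f(a, p(a)))), f(f(a, p(h(a))), e))   [R3 at 1.2.1.2]
2. f(f(b, p(f(a, p(a)))), f(f(a, p(h(a))), e))  →  f(f(b, p(a)), f(f(a, p(h(a))), e))   [R2 at 1.2.1]
3. f(f(b, p(a)), f(f(a, p(h(a))), e))  →  f(b, f(f(a, p(h(a))), e))   [R2 at 1]
4. f(b, f(f(a, p(h(a))), e))  →  f(b, p(f(a, p(h(a)))))   [R3 at 2]
5. f(b, p(f(a, p(h(a)))))  →  f(b, p(f(a, p(a))))   [R8 at 2.1.2.1]
6. f(b, p(f(a, p(a))))  →  f(b, p(a))   [R2 at 2.1]
7. f(b, p(a))  →  b   [R2 at ε]

Reduce t₂ = f(f(b, p(a)), f(f(a, e), f(f(f(a, p(a)), p(a)), e))):
1. f(f(b, p(a)), f(f(a, e), f(f(f(a, p(a)), p(a)), e)))  →  f(b, f(f(a, e), f(f(f(a, p(a)), p(a)), e)))   [R2 at 1]
2. f(b, f(f(a, e), f(f(f(a, p(a)), p(a)), e)))  →  f(b, f(p(a), f(f(f(a, p(a)), p(a)), e)))   [R3 at 2.1]
3. f(b, f(p(a), f(f(f(a, p(a)), p(a)), e)))  →  f(b, f(p(a), p(f(f(a, p(a)), p(a)))))   [R3 at 2.2]
4. f(b, f(p(a), p(f(f(a, p(a)), p(a)))))  →  f(b, f(p(a), p(f(a, p(a)))))   [R2 at 2.2.1]
5. f(b, f(p(a), p(f(a, p(a)))))  →  f(b, f(p(a), p(a)))   [R2 at 2.2.1]
6. f(b, f(p(a), p(a)))  →  f(b, p(a))   [R2 at 2]
7. f(b, p(a))  →  b   [R2 at ε]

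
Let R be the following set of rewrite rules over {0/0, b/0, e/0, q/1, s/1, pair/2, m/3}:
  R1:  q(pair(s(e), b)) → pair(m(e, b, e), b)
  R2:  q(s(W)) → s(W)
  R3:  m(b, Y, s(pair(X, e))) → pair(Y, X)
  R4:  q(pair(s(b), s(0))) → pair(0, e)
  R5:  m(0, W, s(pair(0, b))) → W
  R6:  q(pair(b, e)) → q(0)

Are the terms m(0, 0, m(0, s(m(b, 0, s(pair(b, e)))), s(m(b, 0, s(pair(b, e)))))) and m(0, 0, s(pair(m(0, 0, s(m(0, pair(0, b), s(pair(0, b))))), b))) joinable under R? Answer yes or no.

yes — NF(t₁) = 0, NF(t₂) = 0

Reduce t₁ = m(0, 0, m(0, s(m(b, 0, s(pair(b, e)))), s(m(b, 0, s(pair(b, e)))))):
1. m(0, 0, m(0, s(m(b, 0, s(pair(b, e)))), s(m(b, 0, s(pair(b, e))))))  →  m(0, 0, m(0, s(pair(0, b)), s(m(b, 0, s(pair(b, e))))))   [R3 at 3.2.1]
2. m(0, 0, m(0, s(pair(0, b)), s(m(b, 0, s(pair(b, e))))))  →  m(0, 0, m(0, s(pair(0, b)), s(pair(0, b))))   [R3 at 3.3.1]
3. m(0, 0, m(0, s(pair(0, b)), s(pair(0, b))))  →  m(0, 0, s(pair(0, b)))   [R5 at 3]
4. m(0, 0, s(pair(0, b)))  →  0   [R5 at ε]

Reduce t₂ = m(0, 0, s(pair(m(0, 0, s(m(0, pair(0, b), s(pair(0, b))))), b))):
1. m(0, 0, s(pair(m(0, 0, s(m(0, pair(0, b), s(pair(0, b))))), b)))  →  m(0, 0, s(pair(m(0, 0, s(pair(0, b))), b)))   [R5 at 3.1.1.3.1]
2. m(0, 0, s(pair(m(0, 0, s(pair(0, b))), b)))  →  m(0, 0, s(pair(0, b)))   [R5 at 3.1.1]
3. m(0, 0, s(pair(0, b)))  →  0   [R5 at ε]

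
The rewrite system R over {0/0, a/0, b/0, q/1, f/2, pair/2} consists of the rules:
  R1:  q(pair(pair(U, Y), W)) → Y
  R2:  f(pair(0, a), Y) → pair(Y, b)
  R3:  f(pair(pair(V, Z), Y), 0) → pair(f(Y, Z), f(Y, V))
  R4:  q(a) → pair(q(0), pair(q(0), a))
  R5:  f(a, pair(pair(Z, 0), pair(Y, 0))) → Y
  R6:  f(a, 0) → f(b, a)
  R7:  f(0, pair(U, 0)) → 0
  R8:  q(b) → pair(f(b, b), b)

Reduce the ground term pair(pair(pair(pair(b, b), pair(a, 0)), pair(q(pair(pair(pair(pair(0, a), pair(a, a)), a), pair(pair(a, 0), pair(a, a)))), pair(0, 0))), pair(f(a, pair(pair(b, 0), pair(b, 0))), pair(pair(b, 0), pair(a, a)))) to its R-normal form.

pair(pair(pair(pair(b, b), pair(a, 0)), pair(a, pair(0, 0))), pair(b, pair(pair(b, 0), pair(a, a))))

1. pair(pair(pair(pair(b, b), pair(a, 0)), pair(q(pair(pair(pair(pair(0, a), pair(a, a)), a), pair(pair(a, 0), pair(a, a)))), pair(0, 0))), pair(f(a, pair(pair(b, 0), pair(b, 0))), pair(pair(b, 0), pair(a, a))))  →  pair(pair(pair(pair(b, b), pair(a, 0)), pair(a, pair(0, 0))), pair(f(a, pair(pair(b, 0), pair(b, 0))), pair(pair(b, 0), pair(a, a))))   [R1 at 1.2.1]
2. pair(pair(pair(pair(b, b), pair(a, 0)), pair(a, pair(0, 0))), pair(f(a, pair(pair(b, 0), pair(b, 0))), pair(pair(b, 0), pair(a, a))))  →  pair(pair(pair(pair(b, b), pair(a, 0)), pair(a, pair(0, 0))), pair(b, pair(pair(b, 0), pair(a, a))))   [R5 at 2.1]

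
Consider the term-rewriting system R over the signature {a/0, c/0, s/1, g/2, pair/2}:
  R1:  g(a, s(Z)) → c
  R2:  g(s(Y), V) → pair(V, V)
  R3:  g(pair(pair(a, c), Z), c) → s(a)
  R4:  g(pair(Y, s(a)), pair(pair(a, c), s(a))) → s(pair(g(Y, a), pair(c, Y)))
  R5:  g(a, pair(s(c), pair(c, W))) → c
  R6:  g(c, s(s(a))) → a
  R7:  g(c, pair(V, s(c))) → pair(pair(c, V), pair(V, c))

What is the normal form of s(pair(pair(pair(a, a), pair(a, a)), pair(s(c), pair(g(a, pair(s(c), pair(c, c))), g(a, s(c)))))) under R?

1. s(pair(pair(pair(a, a), pair(a, a)), pair(s(c), pair(g(a, pair(s(c), pair(c, c))), g(a, s(c))))))  →  s(pair(pair(pair(a, a), pair(a, a)), pair(s(c), pair(c, g(a, s(c))))))   [R5 at 1.2.2.1]
2. s(pair(pair(pair(a, a), pair(a, a)), pair(s(c), pair(c, g(a, s(c))))))  →  s(pair(pair(pair(a, a), pair(a, a)), pair(s(c), pair(c, c))))   [R1 at 1.2.2.2]

s(pair(pair(pair(a, a), pair(a, a)), pair(s(c), pair(c, c))))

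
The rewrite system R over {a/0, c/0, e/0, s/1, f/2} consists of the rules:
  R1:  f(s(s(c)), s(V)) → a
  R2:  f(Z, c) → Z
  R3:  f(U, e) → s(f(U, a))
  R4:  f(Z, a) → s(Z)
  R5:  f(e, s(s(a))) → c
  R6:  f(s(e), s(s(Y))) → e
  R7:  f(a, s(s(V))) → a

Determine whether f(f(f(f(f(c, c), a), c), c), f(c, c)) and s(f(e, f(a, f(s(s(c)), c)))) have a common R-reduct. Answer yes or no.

Reduce t₁ = f(f(f(f(f(c, c), a), c), c), f(c, c)):
1. f(f(f(f(f(c, c), a), c), c), f(c, c))  →  f(f(f(f(c, c), a), c), f(c, c))   [R2 at 1]
2. f(f(f(f(c, c), a), c), f(c, c))  →  f(f(f(c, c), a), f(c, c))   [R2 at 1]
3. f(f(f(c, c), a), f(c, c))  →  f(s(f(c, c)), f(c, c))   [R4 at 1]
4. f(s(f(c, c)), f(c, c))  →  f(s(c), f(c, c))   [R2 at 1.1]
5. f(s(c), f(c, c))  →  f(s(c), c)   [R2 at 2]
6. f(s(c), c)  →  s(c)   [R2 at ε]

Reduce t₂ = s(f(e, f(a, f(s(s(c)), c)))):
1. s(f(e, f(a, f(s(s(c)), c))))  →  s(f(e, f(a, s(s(c)))))   [R2 at 1.2.2]
2. s(f(e, f(a, s(s(c)))))  →  s(f(e, a))   [R7 at 1.2]
3. s(f(e, a))  →  s(s(e))   [R4 at 1]

no — NF(t₁) = s(c), NF(t₂) = s(s(e))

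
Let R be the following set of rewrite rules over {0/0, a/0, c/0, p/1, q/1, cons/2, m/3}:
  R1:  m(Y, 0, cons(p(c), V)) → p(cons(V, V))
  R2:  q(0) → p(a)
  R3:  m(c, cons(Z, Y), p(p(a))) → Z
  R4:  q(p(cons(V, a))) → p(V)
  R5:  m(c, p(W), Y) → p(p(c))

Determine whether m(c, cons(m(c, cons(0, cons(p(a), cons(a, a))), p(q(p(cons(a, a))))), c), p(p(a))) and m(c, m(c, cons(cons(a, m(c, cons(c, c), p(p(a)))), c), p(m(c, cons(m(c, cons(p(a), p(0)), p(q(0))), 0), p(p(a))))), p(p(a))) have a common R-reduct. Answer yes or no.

no — NF(t₁) = 0, NF(t₂) = a

Reduce t₁ = m(c, cons(m(c, cons(0, cons(p(a), cons(a, a))), p(q(p(cons(a, a))))), c), p(p(a))):
1. m(c, cons(m(c, cons(0, cons(p(a), cons(a, a))), p(q(p(cons(a, a))))), c), p(p(a)))  →  m(c, cons(0, cons(p(a), cons(a, a))), p(q(p(cons(a, a)))))   [R3 at ε]
2. m(c, cons(0, cons(p(a), cons(a, a))), p(q(p(cons(a, a)))))  →  m(c, cons(0, cons(p(a), cons(a, a))), p(p(a)))   [R4 at 3.1]
3. m(c, cons(0, cons(p(a), cons(a, a))), p(p(a)))  →  0   [R3 at ε]

Reduce t₂ = m(c, m(c, cons(cons(a, m(c, cons(c, c), p(p(a)))), c), p(m(c, cons(m(c, cons(p(a), p(0)), p(q(0))), 0), p(p(a))))), p(p(a))):
1. m(c, m(c, cons(cons(a, m(c, cons(c, c), p(p(a)))), c), p(m(c, cons(m(c, cons(p(a), p(0)), p(q(0))), 0), p(p(a))))), p(p(a)))  →  m(c, m(c, cons(cons(a, c), c), p(m(c, cons(m(c, cons(p(a), p(0)), p(q(0))), 0), p(p(a))))), p(p(a)))   [R3 at 2.2.1.2]
2. m(c, m(c, cons(cons(a, c), c), p(m(c, cons(m(c, cons(p(a), p(0)), p(q(0))), 0), p(p(a))))), p(p(a)))  →  m(c, m(c, cons(cons(a, c), c), p(m(c, cons(p(a), p(0)), p(q(0))))), p(p(a)))   [R3 at 2.3.1]
3. m(c, m(c, cons(cons(a, c), c), p(m(c, cons(p(a), p(0)), p(q(0))))), p(p(a)))  →  m(c, m(c, cons(cons(a, c), c), p(m(c, cons(p(a), p(0)), p(p(a))))), p(p(a)))   [R2 at 2.3.1.3.1]
4. m(c, m(c, cons(cons(a, c), c), p(m(c, cons(p(a), p(0)), p(p(a))))), p(p(a)))  →  m(c, m(c, cons(cons(a, c), c), p(p(a))), p(p(a)))   [R3 at 2.3.1]
5. m(c, m(c, cons(cons(a, c), c), p(p(a))), p(p(a)))  →  m(c, cons(a, c), p(p(a)))   [R3 at 2]
6. m(c, cons(a, c), p(p(a)))  →  a   [R3 at ε]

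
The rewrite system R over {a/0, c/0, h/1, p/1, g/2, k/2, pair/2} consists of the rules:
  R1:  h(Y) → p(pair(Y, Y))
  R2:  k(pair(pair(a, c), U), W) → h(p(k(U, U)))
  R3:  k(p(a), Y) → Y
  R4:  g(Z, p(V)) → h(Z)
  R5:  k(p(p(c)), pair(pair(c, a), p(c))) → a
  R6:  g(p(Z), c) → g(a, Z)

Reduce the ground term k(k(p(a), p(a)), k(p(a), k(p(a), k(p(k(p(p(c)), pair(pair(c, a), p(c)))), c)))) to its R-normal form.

1. k(k(p(a), p(a)), k(p(a), k(p(a), k(p(k(p(p(c)), pair(pair(c, a), p(c)))), c))))  →  k(p(a), k(p(a), k(p(a), k(p(k(p(p(c)), pair(pair(c, a), p(c)))), c))))   [R3 at 1]
2. k(p(a), k(p(a), k(p(a), k(p(k(p(p(c)), pair(pair(c, a), p(c)))), c))))  →  k(p(a), k(p(a), k(p(k(p(p(c)), pair(pair(c, a), p(c)))), c)))   [R3 at ε]
3. k(p(a), k(p(a), k(p(k(p(p(c)), pair(pair(c, a), p(c)))), c)))  →  k(p(a), k(p(k(p(p(c)), pair(pair(c, a), p(c)))), c))   [R3 at ε]
4. k(p(a), k(p(k(p(p(c)), pair(pair(c, a), p(c)))), c))  →  k(p(k(p(p(c)), pair(pair(c, a), p(c)))), c)   [R3 at ε]
5. k(p(k(p(p(c)), pair(pair(c, a), p(c)))), c)  →  k(p(a), c)   [R5 at 1.1]
6. k(p(a), c)  →  c   [R3 at ε]

c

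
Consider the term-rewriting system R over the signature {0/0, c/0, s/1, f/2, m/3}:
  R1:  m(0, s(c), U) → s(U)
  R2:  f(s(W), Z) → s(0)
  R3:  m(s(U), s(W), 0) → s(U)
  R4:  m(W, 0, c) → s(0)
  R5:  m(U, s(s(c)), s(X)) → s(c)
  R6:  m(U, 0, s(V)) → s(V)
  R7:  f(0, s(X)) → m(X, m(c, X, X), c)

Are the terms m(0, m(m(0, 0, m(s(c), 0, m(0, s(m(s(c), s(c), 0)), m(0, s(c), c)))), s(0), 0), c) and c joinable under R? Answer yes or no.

Reduce t₁ = m(0, m(m(0, 0, m(s(c), 0, m(0, s(m(s(c), s(c), 0)), m(0, s(c), c)))), s(0), 0), c):
1. m(0, m(m(0, 0, m(s(c), 0, m(0, s(m(s(c), s(c), 0)), m(0, s(c), c)))), s(0), 0), c)  →  m(0, m(m(0, 0, m(s(c), 0, m(0, s(s(c)), m(0, s(c), c)))), s(0), 0), c)   [R3 at 2.1.3.3.2.1]
2. m(0, m(m(0, 0, m(s(c), 0, m(0, s(s(c)), m(0, s(c), c)))), s(0), 0), c)  →  m(0, m(m(0, 0, m(s(c), 0, m(0, s(s(c)), s(c)))), s(0), 0), c)   [R1 at 2.1.3.3.3]
3. m(0, m(m(0, 0, m(s(c), 0, m(0, s(s(c)), s(c)))), s(0), 0), c)  →  m(0, m(m(0, 0, m(s(c), 0, s(c))), s(0), 0), c)   [R5 at 2.1.3.3]
4. m(0, m(m(0, 0, m(s(c), 0, s(c))), s(0), 0), c)  →  m(0, m(m(0, 0, s(c)), s(0), 0), c)   [R6 at 2.1.3]
5. m(0, m(m(0, 0, s(c)), s(0), 0), c)  →  m(0, m(s(c), s(0), 0), c)   [R6 at 2.1]
6. m(0, m(s(c), s(0), 0), c)  →  m(0, s(c), c)   [R3 at 2]
7. m(0, s(c), c)  →  s(c)   [R1 at ε]

Reduce t₂ = c:

no — NF(t₁) = s(c), NF(t₂) = c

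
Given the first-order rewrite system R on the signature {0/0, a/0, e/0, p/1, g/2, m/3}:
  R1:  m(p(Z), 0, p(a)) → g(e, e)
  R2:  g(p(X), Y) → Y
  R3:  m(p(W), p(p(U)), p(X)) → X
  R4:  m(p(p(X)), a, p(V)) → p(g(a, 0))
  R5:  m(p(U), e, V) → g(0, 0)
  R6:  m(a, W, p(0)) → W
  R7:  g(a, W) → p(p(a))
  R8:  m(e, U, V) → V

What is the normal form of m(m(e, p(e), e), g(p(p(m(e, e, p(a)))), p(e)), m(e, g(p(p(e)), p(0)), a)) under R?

1. m(m(e, p(e), e), g(p(p(m(e, e, p(a)))), p(e)), m(e, g(p(p(e)), p(0)), a))  →  m(e, g(p(p(m(e, e, p(a)))), p(e)), m(e, g(p(p(e)), p(0)), a))   [R8 at 1]
2. m(e, g(p(p(m(e, e, p(a)))), p(e)), m(e, g(p(p(e)), p(0)), a))  →  m(e, g(p(p(e)), p(0)), a)   [R8 at ε]
3. m(e, g(p(p(e)), p(0)), a)  →  a   [R8 at ε]

a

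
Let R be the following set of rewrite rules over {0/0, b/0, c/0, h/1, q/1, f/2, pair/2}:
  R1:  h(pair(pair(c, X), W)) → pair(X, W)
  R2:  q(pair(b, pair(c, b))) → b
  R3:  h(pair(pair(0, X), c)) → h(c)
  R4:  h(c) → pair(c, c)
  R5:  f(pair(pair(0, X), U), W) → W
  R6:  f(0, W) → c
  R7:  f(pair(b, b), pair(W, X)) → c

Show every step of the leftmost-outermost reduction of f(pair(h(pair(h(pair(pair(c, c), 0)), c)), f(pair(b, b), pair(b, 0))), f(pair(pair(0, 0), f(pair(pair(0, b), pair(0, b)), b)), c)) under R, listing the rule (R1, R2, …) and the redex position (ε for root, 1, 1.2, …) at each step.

1. f(pair(h(pair(h(pair(pair(c, c), 0)), c)), f(pair(b, b), pair(b, 0))), f(pair(pair(0, 0), f(pair(pair(0, b), pair(0, b)), b)), c))  →  f(pair(h(pair(pair(c, 0), c)), f(pair(b, b), pair(b, 0))), f(pair(pair(0, 0), f(pair(pair(0, b), pair(0, b)), b)), c))   [R1 at 1.1.1.1]
2. f(pair(h(pair(pair(c, 0), c)), f(pair(b, b), pair(b, 0))), f(pair(pair(0, 0), f(pair(pair(0, b), pair(0, b)), b)), c))  →  f(pair(pair(0, c), f(pair(b, b), pair(b, 0))), f(pair(pair(0, 0), f(pair(pair(0, b), pair(0, b)), b)), c))   [R1 at 1.1]
3. f(pair(pair(0, c), f(pair(b, b), pair(b, 0))), f(pair(pair(0, 0), f(pair(pair(0, b), pair(0, b)), b)), c))  →  f(pair(pair(0, 0), f(pair(pair(0, b), pair(0, b)), b)), c)   [R5 at ε]
4. f(pair(pair(0, 0), f(pair(pair(0, b), pair(0, b)), b)), c)  →  c   [R5 at ε]

c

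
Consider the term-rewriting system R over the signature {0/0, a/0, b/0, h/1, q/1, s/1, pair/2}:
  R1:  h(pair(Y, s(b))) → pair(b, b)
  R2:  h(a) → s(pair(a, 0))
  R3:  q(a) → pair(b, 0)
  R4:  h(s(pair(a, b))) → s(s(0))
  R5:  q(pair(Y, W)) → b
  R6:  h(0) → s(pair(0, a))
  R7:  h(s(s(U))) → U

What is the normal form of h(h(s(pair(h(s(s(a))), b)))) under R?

1. h(h(s(pair(h(s(s(a))), b))))  →  h(h(s(pair(a, b))))   [R7 at 1.1.1.1]
2. h(h(s(pair(a, b))))  →  h(s(s(0)))   [R4 at 1]
3. h(s(s(0)))  →  0   [R7 at ε]

0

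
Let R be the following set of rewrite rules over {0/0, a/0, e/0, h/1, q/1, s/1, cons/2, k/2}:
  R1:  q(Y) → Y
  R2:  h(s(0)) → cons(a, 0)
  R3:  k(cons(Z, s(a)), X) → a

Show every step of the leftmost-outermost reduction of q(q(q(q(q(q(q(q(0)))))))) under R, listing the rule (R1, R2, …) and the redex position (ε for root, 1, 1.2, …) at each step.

1. q(q(q(q(q(q(q(q(0))))))))  →  q(q(q(q(q(q(q(0)))))))   [R1 at ε]
2. q(q(q(q(q(q(q(0)))))))  →  q(q(q(q(q(q(0))))))   [R1 at ε]
3. q(q(q(q(q(q(0))))))  →  q(q(q(q(q(0)))))   [R1 at ε]
4. q(q(q(q(q(0)))))  →  q(q(q(q(0))))   [R1 at ε]
5. q(q(q(q(0))))  →  q(q(q(0)))   [R1 at ε]
6. q(q(q(0)))  →  q(q(0))   [R1 at ε]
7. q(q(0))  →  q(0)   [R1 at ε]
8. q(0)  →  0   [R1 at ε]

0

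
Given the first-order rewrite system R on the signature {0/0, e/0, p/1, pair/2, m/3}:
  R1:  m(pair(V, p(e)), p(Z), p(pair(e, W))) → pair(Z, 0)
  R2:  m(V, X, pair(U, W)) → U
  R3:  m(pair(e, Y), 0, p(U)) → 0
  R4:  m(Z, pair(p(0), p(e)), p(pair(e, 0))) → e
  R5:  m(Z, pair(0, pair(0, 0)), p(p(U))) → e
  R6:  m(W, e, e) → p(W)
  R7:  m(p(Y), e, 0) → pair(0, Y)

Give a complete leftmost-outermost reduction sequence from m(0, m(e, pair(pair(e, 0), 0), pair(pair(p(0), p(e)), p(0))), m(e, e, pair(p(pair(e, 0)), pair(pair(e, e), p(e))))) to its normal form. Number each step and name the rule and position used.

e

1. m(0, m(e, pair(pair(e, 0), 0), pair(pair(p(0), p(e)), p(0))), m(e, e, pair(p(pair(e, 0)), pair(pair(e, e), p(e)))))  →  m(0, pair(p(0), p(e)), m(e, e, pair(p(pair(e, 0)), pair(pair(e, e), p(e)))))   [R2 at 2]
2. m(0, pair(p(0), p(e)), m(e, e, pair(p(pair(e, 0)), pair(pair(e, e), p(e)))))  →  m(0, pair(p(0), p(e)), p(pair(e, 0)))   [R2 at 3]
3. m(0, pair(p(0), p(e)), p(pair(e, 0)))  →  e   [R4 at ε]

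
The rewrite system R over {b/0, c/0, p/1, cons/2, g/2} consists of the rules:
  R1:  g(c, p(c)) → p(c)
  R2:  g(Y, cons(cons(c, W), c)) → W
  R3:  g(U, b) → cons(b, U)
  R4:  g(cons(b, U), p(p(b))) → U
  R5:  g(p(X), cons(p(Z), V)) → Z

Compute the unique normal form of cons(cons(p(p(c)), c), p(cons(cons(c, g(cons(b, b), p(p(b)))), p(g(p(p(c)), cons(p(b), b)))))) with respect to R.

cons(cons(p(p(c)), c), p(cons(cons(c, b), p(b))))

1. cons(cons(p(p(c)), c), p(cons(cons(c, g(cons(b, b), p(p(b)))), p(g(p(p(c)), cons(p(b), b))))))  →  cons(cons(p(p(c)), c), p(cons(cons(c, b), p(g(p(p(c)), cons(p(b), b))))))   [R4 at 2.1.1.2]
2. cons(cons(p(p(c)), c), p(cons(cons(c, b), p(g(p(p(c)), cons(p(b), b))))))  →  cons(cons(p(p(c)), c), p(cons(cons(c, b), p(b))))   [R5 at 2.1.2.1]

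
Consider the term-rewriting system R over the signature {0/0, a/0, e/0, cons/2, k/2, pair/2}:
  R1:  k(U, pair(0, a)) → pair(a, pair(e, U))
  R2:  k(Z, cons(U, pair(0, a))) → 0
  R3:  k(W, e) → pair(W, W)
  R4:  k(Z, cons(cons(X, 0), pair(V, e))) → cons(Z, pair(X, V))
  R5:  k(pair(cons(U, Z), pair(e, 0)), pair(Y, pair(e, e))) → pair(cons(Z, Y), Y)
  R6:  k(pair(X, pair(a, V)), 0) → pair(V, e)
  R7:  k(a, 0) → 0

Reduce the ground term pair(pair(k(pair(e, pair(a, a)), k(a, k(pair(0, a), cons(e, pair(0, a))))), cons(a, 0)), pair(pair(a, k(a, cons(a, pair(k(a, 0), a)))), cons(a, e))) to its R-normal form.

1. pair(pair(k(pair(e, pair(a, a)), k(a, k(pair(0, a), cons(e, pair(0, a))))), cons(a, 0)), pair(pair(a, k(a, cons(a, pair(k(a, 0), a)))), cons(a, e)))  →  pair(pair(k(pair(e, pair(a, a)), k(a, 0)), cons(a, 0)), pair(pair(a, k(a, cons(a, pair(k(a, 0), a)))), cons(a, e)))   [R2 at 1.1.2.2]
2. pair(pair(k(pair(e, pair(a, a)), k(a, 0)), cons(a, 0)), pair(pair(a, k(a, cons(a, pair(k(a, 0), a)))), cons(a, e)))  →  pair(pair(k(pair(e, pair(a, a)), 0), cons(a, 0)), pair(pair(a, k(a, cons(a, pair(k(a, 0), a)))), cons(a, e)))   [R7 at 1.1.2]
3. pair(pair(k(pair(e, pair(a, a)), 0), cons(a, 0)), pair(pair(a, k(a, cons(a, pair(k(a, 0), a)))), cons(a, e)))  →  pair(pair(pair(a, e), cons(a, 0)), pair(pair(a, k(a, cons(a, pair(k(a, 0), a)))), cons(a, e)))   [R6 at 1.1]
4. pair(pair(pair(a, e), cons(a, 0)), pair(pair(a, k(a, cons(a, pair(k(a, 0), a)))), cons(a, e)))  →  pair(pair(pair(a, e), cons(a, 0)), pair(pair(a, k(a, cons(a, pair(0, a)))), cons(a, e)))   [R7 at 2.1.2.2.2.1]
5. pair(pair(pair(a, e), cons(a, 0)), pair(pair(a, k(a, cons(a, pair(0, a)))), cons(a, e)))  →  pair(pair(pair(a, e), cons(a, 0)), pair(pair(a, 0), cons(a, e)))   [R2 at 2.1.2]

pair(pair(pair(a, e), cons(a, 0)), pair(pair(a, 0), cons(a, e)))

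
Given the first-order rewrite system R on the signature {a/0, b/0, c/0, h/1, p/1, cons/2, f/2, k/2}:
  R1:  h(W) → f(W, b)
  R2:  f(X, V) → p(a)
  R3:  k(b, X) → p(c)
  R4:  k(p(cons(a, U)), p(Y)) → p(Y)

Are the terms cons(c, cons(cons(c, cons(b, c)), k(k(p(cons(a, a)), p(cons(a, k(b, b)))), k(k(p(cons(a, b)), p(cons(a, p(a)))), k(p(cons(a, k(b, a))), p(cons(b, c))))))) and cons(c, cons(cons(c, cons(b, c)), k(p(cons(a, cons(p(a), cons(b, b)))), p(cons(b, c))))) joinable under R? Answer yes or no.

Reduce t₁ = cons(c, cons(cons(c, cons(b, c)), k(k(p(cons(a, a)), p(cons(a, k(b, b)))), k(k(p(cons(a, b)), p(cons(a, p(a)))), k(p(cons(a, k(b, a))), p(cons(b, c))))))):
1. cons(c, cons(cons(c, cons(b, c)), k(k(p(cons(a, a)), p(cons(a, k(b, b)))), k(k(p(cons(a, b)), p(cons(a, p(a)))), k(p(cons(a, k(b, a))), p(cons(b, c)))))))  →  cons(c, cons(cons(c, cons(b, c)), k(p(cons(a, k(b, b))), k(k(p(cons(a, b)), p(cons(a, p(a)))), k(p(cons(a, k(b, a))), p(cons(b, c)))))))   [R4 at 2.2.1]
2. cons(c, cons(cons(c, cons(b, c)), k(p(cons(a, k(b, b))), k(k(p(cons(a, b)), p(cons(a, p(a)))), k(p(cons(a, k(b, a))), p(cons(b, c)))))))  →  cons(c, cons(cons(c, cons(b, c)), k(p(cons(a, p(c))), k(k(p(cons(a, b)), p(cons(a, p(a)))), k(p(cons(a, k(b, a))), p(cons(b, c)))))))   [R3 at 2.2.1.1.2]
3. cons(c, cons(cons(c, cons(b, c)), k(p(cons(a, p(c))), k(k(p(cons(a, b)), p(cons(a, p(a)))), k(p(cons(a, k(b, a))), p(cons(b, c)))))))  →  cons(c, cons(cons(c, cons(b, c)), k(p(cons(a, p(c))), k(p(cons(a, p(a))), k(p(cons(a, k(b, a))), p(cons(b, c)))))))   [R4 at 2.2.2.1]
4. cons(c, cons(cons(c, cons(b, c)), k(p(cons(a, p(c))), k(p(cons(a, p(a))), k(p(cons(a, k(b, a))), p(cons(b, c)))))))  →  cons(c, cons(cons(c, cons(b, c)), k(p(cons(a, p(c))), k(p(cons(a, p(a))), p(cons(b, c))))))   [R4 at 2.2.2.2]
5. cons(c, cons(cons(c, cons(b, c)), k(p(cons(a, p(c))), k(p(cons(a, p(a))), p(cons(b, c))))))  →  cons(c, cons(cons(c, cons(b, c)), k(p(cons(a, p(c))), p(cons(b, c)))))   [R4 at 2.2.2]
6. cons(c, cons(cons(c, cons(b, c)), k(p(cons(a, p(c))), p(cons(b, c)))))  →  cons(c, cons(cons(c, cons(b, c)), p(cons(b, c))))   [R4 at 2.2]

Reduce t₂ = cons(c, cons(cons(c, cons(b, c)), k(p(cons(a, cons(p(a), cons(b, b)))), p(cons(b, c))))):
1. cons(c, cons(cons(c, cons(b, c)), k(p(cons(a, cons(p(a), cons(b, b)))), p(cons(b, c)))))  →  cons(c, cons(cons(c, cons(b, c)), p(cons(b, c))))   [R4 at 2.2]

yes — NF(t₁) = cons(c, cons(cons(c, cons(b, c)), p(cons(b, c)))), NF(t₂) = cons(c, cons(cons(c, cons(b, c)), p(cons(b, c))))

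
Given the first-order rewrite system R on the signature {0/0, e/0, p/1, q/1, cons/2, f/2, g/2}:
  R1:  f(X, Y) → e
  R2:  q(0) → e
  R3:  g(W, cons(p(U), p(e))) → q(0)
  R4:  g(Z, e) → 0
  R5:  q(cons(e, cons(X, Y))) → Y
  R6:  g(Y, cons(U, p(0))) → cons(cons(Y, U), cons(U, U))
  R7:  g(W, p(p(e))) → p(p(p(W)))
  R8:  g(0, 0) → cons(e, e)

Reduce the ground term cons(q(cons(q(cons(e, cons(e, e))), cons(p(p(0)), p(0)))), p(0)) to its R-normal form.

cons(p(0), p(0))

1. cons(q(cons(q(cons(e, cons(e, e))), cons(p(p(0)), p(0)))), p(0))  →  cons(q(cons(e, cons(p(p(0)), p(0)))), p(0))   [R5 at 1.1.1]
2. cons(q(cons(e, cons(p(p(0)), p(0)))), p(0))  →  cons(p(0), p(0))   [R5 at 1]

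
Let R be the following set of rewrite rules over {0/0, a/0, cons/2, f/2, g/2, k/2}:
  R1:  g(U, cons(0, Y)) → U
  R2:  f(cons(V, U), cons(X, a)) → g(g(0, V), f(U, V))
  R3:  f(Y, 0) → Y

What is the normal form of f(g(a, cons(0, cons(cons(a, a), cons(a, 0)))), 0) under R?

1. f(g(a, cons(0, cons(cons(a, a), cons(a, 0)))), 0)  →  g(a, cons(0, cons(cons(a, a), cons(a, 0))))   [R3 at ε]
2. g(a, cons(0, cons(cons(a, a), cons(a, 0))))  →  a   [R1 at ε]

a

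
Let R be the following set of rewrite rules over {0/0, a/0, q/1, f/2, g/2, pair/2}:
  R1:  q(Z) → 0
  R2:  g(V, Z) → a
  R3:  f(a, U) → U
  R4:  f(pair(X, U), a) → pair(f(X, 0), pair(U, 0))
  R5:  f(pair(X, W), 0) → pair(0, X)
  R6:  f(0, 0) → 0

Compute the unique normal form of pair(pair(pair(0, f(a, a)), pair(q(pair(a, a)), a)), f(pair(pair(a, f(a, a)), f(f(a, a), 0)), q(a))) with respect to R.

1. pair(pair(pair(0, f(a, a)), pair(q(pair(a, a)), a)), f(pair(pair(a, f(a, a)), f(f(a, a), 0)), q(a)))  →  pair(pair(pair(0, a), pair(q(pair(a, a)), a)), f(pair(pair(a, f(a, a)), f(f(a, a), 0)), q(a)))   [R3 at 1.1.2]
2. pair(pair(pair(0, a), pair(q(pair(a, a)), a)), f(pair(pair(a, f(a, a)), f(f(a, a), 0)), q(a)))  →  pair(pair(pair(0, a), pair(0, a)), f(pair(pair(a, f(a, a)), f(f(a, a), 0)), q(a)))   [R1 at 1.2.1]
3. pair(pair(pair(0, a), pair(0, a)), f(pair(pair(a, f(a, a)), f(f(a, a), 0)), q(a)))  →  pair(pair(pair(0, a), pair(0, a)), f(pair(pair(a, a), f(f(a, a), 0)), q(a)))   [R3 at 2.1.1.2]
4. pair(pair(pair(0, a), pair(0, a)), f(pair(pair(a, a), f(f(a, a), 0)), q(a)))  →  pair(pair(pair(0, a), pair(0, a)), f(pair(pair(a, a), f(a, 0)), q(a)))   [R3 at 2.1.2.1]
5. pair(pair(pair(0, a), pair(0, a)), f(pair(pair(a, a), f(a, 0)), q(a)))  →  pair(pair(pair(0, a), pair(0, a)), f(pair(pair(a, a), 0), q(a)))   [R3 at 2.1.2]
6. pair(pair(pair(0, a), pair(0, a)), f(pair(pair(a, a), 0), q(a)))  →  pair(pair(pair(0, a), pair(0, a)), f(pair(pair(a, a), 0), 0))   [R1 at 2.2]
7. pair(pair(pair(0, a), pair(0, a)), f(pair(pair(a, a), 0), 0))  →  pair(pair(pair(0, a), pair(0, a)), pair(0, pair(a, a)))   [R5 at 2]

pair(pair(pair(0, a), pair(0, a)), pair(0, pair(a, a)))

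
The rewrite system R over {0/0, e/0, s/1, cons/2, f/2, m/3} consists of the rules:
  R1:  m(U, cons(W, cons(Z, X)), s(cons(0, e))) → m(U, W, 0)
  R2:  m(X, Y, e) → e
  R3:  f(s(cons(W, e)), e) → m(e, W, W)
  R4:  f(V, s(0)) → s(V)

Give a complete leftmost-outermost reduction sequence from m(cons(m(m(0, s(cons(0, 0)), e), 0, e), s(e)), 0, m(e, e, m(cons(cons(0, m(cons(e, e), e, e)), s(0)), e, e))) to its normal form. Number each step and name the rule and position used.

1. m(cons(m(m(0, s(cons(0, 0)), e), 0, e), s(e)), 0, m(e, e, m(cons(cons(0, m(cons(e, e), e, e)), s(0)), e, e)))  →  m(cons(e, s(e)), 0, m(e, e, m(cons(cons(0, m(cons(e, e), e, e)), s(0)), e, e)))   [R2 at 1.1]
2. m(cons(e, s(e)), 0, m(e, e, m(cons(cons(0, m(cons(e, e), e, e)), s(0)), e, e)))  →  m(cons(e, s(e)), 0, m(e, e, e))   [R2 at 3.3]
3. m(cons(e, s(e)), 0, m(e, e, e))  →  m(cons(e, s(e)), 0, e)   [R2 at 3]
4. m(cons(e, s(e)), 0, e)  →  e   [R2 at ε]

e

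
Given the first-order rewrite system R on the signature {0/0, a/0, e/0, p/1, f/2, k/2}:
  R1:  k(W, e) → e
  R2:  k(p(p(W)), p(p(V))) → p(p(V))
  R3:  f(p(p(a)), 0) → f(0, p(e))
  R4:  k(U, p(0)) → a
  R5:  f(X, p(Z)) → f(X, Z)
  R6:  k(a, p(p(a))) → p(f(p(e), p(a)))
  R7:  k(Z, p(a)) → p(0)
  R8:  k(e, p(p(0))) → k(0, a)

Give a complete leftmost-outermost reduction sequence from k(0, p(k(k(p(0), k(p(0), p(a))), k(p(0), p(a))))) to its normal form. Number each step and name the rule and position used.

p(0)

1. k(0, p(k(k(p(0), k(p(0), p(a))), k(p(0), p(a)))))  →  k(0, p(k(k(p(0), p(0)), k(p(0), p(a)))))   [R7 at 2.1.1.2]
2. k(0, p(k(k(p(0), p(0)), k(p(0), p(a)))))  →  k(0, p(k(a, k(p(0), p(a)))))   [R4 at 2.1.1]
3. k(0, p(k(a, k(p(0), p(a)))))  →  k(0, p(k(a, p(0))))   [R7 at 2.1.2]
4. k(0, p(k(a, p(0))))  →  k(0, p(a))   [R4 at 2.1]
5. k(0, p(a))  →  p(0)   [R7 at ε]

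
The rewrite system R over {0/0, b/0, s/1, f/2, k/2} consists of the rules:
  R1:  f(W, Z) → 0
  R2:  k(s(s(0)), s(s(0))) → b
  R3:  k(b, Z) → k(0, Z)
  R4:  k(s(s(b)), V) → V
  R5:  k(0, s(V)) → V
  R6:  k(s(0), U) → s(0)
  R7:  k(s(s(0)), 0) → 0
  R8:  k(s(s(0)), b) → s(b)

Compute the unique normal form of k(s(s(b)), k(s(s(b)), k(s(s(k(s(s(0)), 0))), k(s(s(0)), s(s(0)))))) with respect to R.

1. k(s(s(b)), k(s(s(b)), k(s(s(k(s(s(0)), 0))), k(s(s(0)), s(s(0))))))  →  k(s(s(b)), k(s(s(k(s(s(0)), 0))), k(s(s(0)), s(s(0)))))   [R4 at ε]
2. k(s(s(b)), k(s(s(k(s(s(0)), 0))), k(s(s(0)), s(s(0)))))  →  k(s(s(k(s(s(0)), 0))), k(s(s(0)), s(s(0))))   [R4 at ε]
3. k(s(s(k(s(s(0)), 0))), k(s(s(0)), s(s(0))))  →  k(s(s(0)), k(s(s(0)), s(s(0))))   [R7 at 1.1.1]
4. k(s(s(0)), k(s(s(0)), s(s(0))))  →  k(s(s(0)), b)   [R2 at 2]
5. k(s(s(0)), b)  →  s(b)   [R8 at ε]

s(b)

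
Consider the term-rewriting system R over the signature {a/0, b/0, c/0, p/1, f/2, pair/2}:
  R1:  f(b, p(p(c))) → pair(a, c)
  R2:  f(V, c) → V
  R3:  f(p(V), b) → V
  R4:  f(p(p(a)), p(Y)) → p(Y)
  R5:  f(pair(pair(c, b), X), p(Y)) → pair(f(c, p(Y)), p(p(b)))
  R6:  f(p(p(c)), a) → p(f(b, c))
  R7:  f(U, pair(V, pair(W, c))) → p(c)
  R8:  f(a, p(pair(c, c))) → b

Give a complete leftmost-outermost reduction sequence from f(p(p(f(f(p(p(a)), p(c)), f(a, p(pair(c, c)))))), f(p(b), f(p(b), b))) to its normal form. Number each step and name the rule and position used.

1. f(p(p(f(f(p(p(a)), p(c)), f(a, p(pair(c, c)))))), f(p(b), f(p(b), b)))  →  f(p(p(f(p(c), f(a, p(pair(c, c)))))), f(p(b), f(p(b), b)))   [R4 at 1.1.1.1]
2. f(p(p(f(p(c), f(a, p(pair(c, c)))))), f(p(b), f(p(b), b)))  →  f(p(p(f(p(c), b))), f(p(b), f(p(b), b)))   [R8 at 1.1.1.2]
3. f(p(p(f(p(c), b))), f(p(b), f(p(b), b)))  →  f(p(p(c)), f(p(b), f(p(b), b)))   [R3 at 1.1.1]
4. f(p(p(c)), f(p(b), f(p(b), b)))  →  f(p(p(c)), f(p(b), b))   [R3 at 2.2]
5. f(p(p(c)), f(p(b), b))  →  f(p(p(c)), b)   [R3 at 2]
6. f(p(p(c)), b)  →  p(c)   [R3 at ε]

p(c)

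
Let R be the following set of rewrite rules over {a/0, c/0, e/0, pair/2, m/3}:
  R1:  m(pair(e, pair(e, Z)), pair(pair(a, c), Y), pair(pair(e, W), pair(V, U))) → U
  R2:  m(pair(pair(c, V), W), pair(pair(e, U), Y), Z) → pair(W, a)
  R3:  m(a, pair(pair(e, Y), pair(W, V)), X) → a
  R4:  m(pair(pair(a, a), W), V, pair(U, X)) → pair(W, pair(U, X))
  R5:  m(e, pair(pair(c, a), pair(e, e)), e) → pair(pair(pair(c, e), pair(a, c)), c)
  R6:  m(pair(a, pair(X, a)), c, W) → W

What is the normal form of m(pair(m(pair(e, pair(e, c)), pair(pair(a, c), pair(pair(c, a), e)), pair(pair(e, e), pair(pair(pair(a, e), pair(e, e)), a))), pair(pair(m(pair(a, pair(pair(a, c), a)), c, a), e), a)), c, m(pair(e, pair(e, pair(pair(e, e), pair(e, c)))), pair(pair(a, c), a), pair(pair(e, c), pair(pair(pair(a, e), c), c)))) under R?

c

1. m(pair(m(pair(e, pair(e, c)), pair(pair(a, c), pair(pair(c, a), e)), pair(pair(e, e), pair(pair(pair(a, e), pair(e, e)), a))), pair(pair(m(pair(a, pair(pair(a, c), a)), c, a), e), a)), c, m(pair(e, pair(e, pair(pair(e, e), pair(e, c)))), pair(pair(a, c), a), pair(pair(e, c), pair(pair(pair(a, e), c), c))))  →  m(pair(a, pair(pair(m(pair(a, pair(pair(a, c), a)), c, a), e), a)), c, m(pair(e, pair(e, pair(pair(e, e), pair(e, c)))), pair(pair(a, c), a), pair(pair(e, c), pair(pair(pair(a, e), c), c))))   [R1 at 1.1]
2. m(pair(a, pair(pair(m(pair(a, pair(pair(a, c), a)), c, a), e), a)), c, m(pair(e, pair(e, pair(pair(e, e), pair(e, c)))), pair(pair(a, c), a), pair(pair(e, c), pair(pair(pair(a, e), c), c))))  →  m(pair(e, pair(e, pair(pair(e, e), pair(e, c)))), pair(pair(a, c), a), pair(pair(e, c), pair(pair(pair(a, e), c), c)))   [R6 at ε]
3. m(pair(e, pair(e, pair(pair(e, e), pair(e, c)))), pair(pair(a, c), a), pair(pair(e, c), pair(pair(pair(a, e), c), c)))  →  c   [R1 at ε]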